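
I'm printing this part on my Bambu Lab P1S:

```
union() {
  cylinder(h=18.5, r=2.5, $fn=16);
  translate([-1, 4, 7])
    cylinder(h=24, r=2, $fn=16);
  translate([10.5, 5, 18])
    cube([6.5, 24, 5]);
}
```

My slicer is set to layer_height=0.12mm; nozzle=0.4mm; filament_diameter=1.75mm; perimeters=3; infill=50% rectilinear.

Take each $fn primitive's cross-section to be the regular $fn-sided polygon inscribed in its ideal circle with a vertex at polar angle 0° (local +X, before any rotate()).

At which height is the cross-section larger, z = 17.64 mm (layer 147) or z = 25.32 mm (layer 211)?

Layer 147 (z = 17.64): the r=2.5 cylinder contributes a regular 16-gon of circumradius 2.5 (area = (16/2)·2.500²·sin(360°/16) = 19.13 mm²); the cylinder at (-1, 4): section is a regular 16-gon, circumradius r=2 (area = (16/2)·2.000²·sin(360°/16) = 12.25 mm²); the cube at (10.5, 5) is absent (z outside [18, 23]); Combining (union): the regions partially overlap — summed areas 31.38 mm² minus the doubly-counted overlap 0.35 mm² gives 31.03 mm² — area = 31.03 mm². So its area = 31.03 mm². Layer 211 (z = 25.32): the cylinder is not intersected at this z (z outside [0, 18.5]); the cylinder at (-1, 4): section is a regular 16-gon, circumradius r=2 (area = (16/2)·2.000²·sin(360°/16) = 12.25 mm²); the cube at (10.5, 5) is absent (z outside [18, 23]); Taking the union: only the r=2 cylinder at (-1, 4) is present, so the union is just that shape — area = 12.25 mm². So its area = 12.25 mm². Layer 147 is larger (31.03 vs 12.25 mm²).

layer 147 (z = 17.64 mm)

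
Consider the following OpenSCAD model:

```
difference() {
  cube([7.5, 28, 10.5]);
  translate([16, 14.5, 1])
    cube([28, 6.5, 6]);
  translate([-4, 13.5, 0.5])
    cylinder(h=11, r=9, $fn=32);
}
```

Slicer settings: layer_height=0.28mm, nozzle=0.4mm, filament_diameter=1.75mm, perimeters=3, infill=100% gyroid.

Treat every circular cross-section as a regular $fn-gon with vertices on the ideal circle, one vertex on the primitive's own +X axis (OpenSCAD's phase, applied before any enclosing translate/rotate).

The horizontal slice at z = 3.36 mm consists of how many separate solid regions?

1

At z = 3.36 mm: the 7.5×28 cube contributes its full rectangle; the cube at (16, 14.5) (footprint 28×6.5) is included at this height; the r=9 cylinder at (-4, 13.5) gives a regular 32-gon of circumradius 9 (constant along its height); Subtracting the remaining from the first: starting from the 7.5×28 cube, the 28×6.5 cube at (16, 14.5) misses the remaining region (no effect); the r=9 cylinder at (-4, 13.5) partially overlaps it — only the 57.10 mm² overlap (of its 252.84 mm²) is removed, clipping the outline — 1 connected region. The result has 1 disconnected region.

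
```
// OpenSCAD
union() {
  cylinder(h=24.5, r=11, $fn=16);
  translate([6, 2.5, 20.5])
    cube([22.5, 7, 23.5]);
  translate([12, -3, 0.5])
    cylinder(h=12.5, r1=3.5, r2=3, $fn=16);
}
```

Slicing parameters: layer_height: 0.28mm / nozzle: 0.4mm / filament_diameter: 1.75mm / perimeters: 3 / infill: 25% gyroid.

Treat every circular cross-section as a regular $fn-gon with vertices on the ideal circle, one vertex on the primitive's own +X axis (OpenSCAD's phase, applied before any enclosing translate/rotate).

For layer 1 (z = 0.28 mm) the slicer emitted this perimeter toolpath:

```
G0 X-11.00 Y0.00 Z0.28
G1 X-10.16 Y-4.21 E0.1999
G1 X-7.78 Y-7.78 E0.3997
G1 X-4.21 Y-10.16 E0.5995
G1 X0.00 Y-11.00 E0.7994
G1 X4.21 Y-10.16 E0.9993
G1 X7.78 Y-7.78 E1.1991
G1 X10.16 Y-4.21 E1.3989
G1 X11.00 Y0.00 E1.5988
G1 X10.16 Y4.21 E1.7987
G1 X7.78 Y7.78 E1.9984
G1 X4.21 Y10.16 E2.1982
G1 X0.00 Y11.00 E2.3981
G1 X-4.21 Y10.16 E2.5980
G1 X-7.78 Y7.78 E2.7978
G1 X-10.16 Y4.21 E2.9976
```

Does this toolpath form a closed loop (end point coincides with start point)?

no

Start point (G0): (-11.00, 0.00). End point (last G1): the path does not return to the start — open.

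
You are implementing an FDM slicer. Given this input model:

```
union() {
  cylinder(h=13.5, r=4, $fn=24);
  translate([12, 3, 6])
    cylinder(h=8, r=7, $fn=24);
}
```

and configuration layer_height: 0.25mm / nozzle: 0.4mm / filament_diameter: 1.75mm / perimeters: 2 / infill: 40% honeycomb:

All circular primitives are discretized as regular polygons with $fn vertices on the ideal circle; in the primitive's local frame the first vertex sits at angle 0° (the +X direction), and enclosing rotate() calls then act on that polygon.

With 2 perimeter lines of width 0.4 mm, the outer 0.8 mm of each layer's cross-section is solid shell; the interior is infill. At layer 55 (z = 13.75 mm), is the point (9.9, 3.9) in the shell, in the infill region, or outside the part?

infill

At z = 13.75 mm: the cylinder is absent (z outside [0, 13.5]); the cylinder at (12, 3): section is a regular 24-gon, circumradius r=7; Taking the union: only the r=7 cylinder at (12, 3) is present, so the union is just that shape — 1 connected region. Overall, the cross-section is a single solid region. The nearest boundary edge runs (5.94, 6.50)→(5.24, 4.81); distance from the point to it = 4.66 mm. The point is inside the cross-section and 4.66 mm from the nearest boundary — more than the 0.8 mm shell width (2 × 0.4), so it's in the infill interior.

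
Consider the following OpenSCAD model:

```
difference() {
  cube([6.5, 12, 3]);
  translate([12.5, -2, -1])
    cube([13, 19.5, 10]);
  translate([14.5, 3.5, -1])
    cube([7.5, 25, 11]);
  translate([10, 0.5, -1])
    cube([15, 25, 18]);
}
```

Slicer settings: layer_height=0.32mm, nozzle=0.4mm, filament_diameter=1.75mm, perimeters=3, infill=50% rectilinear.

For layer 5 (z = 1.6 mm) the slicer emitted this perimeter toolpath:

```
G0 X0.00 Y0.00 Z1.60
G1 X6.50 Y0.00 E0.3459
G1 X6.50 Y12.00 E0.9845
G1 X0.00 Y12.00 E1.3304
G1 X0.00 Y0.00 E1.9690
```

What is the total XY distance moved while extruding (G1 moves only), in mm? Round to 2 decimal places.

37.00 mm

Sum the Euclidean lengths of each G1 segment: total = 37.00 mm.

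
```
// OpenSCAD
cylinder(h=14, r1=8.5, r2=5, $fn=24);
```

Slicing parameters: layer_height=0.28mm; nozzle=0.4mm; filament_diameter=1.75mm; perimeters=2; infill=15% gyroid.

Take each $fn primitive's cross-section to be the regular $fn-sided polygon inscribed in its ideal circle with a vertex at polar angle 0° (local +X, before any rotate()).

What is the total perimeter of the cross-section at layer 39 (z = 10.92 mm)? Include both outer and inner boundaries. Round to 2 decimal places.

At z = 10.92 mm: the cone (r1=8.5→r2=5) has section circumradius 5.770 here — a regular 24-gon (perimeter = 2·24·5.770·sin(180°/24) = 36.15 mm). Overall, the cross-section is a single solid region. Total boundary length (outer) = 36.15 mm.

36.15 mm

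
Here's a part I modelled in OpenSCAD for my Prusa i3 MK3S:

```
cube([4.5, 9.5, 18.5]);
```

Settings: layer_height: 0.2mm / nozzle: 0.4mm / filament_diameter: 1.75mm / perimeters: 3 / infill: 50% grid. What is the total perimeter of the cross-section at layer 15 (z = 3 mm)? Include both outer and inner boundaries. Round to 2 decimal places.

At z = 3 mm: the cube is present — its section is the full 4.5×9.5 rectangle (perimeter 28.00 mm). Overall, the cross-section is a single solid region. Total boundary length (outer) = 28.00 mm.

28.00 mm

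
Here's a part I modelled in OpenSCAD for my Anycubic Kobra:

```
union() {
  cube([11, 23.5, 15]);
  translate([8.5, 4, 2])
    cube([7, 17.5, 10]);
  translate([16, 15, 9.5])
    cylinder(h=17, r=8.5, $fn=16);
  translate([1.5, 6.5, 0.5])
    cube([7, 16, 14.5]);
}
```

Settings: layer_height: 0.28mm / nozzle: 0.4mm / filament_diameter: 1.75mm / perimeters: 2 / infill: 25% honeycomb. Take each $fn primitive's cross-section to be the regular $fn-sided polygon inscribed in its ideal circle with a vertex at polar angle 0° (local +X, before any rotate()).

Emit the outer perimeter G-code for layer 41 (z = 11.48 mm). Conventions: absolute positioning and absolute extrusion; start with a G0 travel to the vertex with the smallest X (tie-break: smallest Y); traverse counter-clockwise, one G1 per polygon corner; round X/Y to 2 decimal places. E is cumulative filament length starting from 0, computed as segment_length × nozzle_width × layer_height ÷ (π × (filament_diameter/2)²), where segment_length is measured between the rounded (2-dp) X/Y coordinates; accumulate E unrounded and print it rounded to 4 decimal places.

G0 X0.00 Y0.00 Z11.48
G1 X11.00 Y0.00 E0.5122
G1 X11.00 Y4.00 E0.6985
G1 X15.50 Y4.00 E0.9080
G1 X15.50 Y6.60 E1.0291
G1 X16.00 Y6.50 E1.0528
G1 X19.25 Y7.15 E1.2071
G1 X22.01 Y8.99 E1.3616
G1 X23.85 Y11.75 E1.5161
G1 X24.50 Y15.00 E1.6704
G1 X23.85 Y18.25 E1.8247
G1 X22.01 Y21.01 E1.9792
G1 X19.25 Y22.85 E2.1336
G1 X16.00 Y23.50 E2.2880
G1 X12.75 Y22.85 E2.4423
G1 X11.00 Y21.69 E2.5401
G1 X11.00 Y23.50 E2.6243
G1 X0.00 Y23.50 E3.1365
G1 X0.00 Y0.00 E4.2308

At z = 11.48 mm: the cube is present — its section is the full 11×23.5 rectangle; the 7×17.5 cube at (8.5, 4) contributes its full rectangle; the r=8.5 cylinder at (16, 15) gives a regular 16-gon of circumradius 8.5 (constant along its height); the cube at (1.5, 6.5) (footprint 7×16) is included at this height; Combining (union): the regions partially overlap (shared area 252.07 mm²), so overlapping operands fuse into one piece — 1 connected region. The outline is a single polygon with 18 vertices. Extrusion per mm of travel: 0.4 × 0.28 / (π × 0.875²) = 0.046564. Accumulating E over each segment gives final E = 4.2308.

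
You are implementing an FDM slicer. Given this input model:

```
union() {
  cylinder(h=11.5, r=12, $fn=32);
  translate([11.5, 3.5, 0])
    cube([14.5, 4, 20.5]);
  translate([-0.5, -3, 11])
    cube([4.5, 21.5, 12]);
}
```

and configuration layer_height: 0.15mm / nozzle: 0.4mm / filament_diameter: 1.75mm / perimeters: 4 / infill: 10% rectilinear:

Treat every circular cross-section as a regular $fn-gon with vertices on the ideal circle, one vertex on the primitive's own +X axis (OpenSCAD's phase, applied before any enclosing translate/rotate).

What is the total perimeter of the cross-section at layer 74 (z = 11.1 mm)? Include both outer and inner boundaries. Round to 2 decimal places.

125.97 mm

At z = 11.1 mm: the cylinder: section is a regular 32-gon, circumradius r=12 (perimeter = 2·32·12.000·sin(180°/32) = 75.28 mm); the cube at (11.5, 3.5) is present — its section is the full 14.5×4 rectangle (perimeter 37.00 mm); the 4.5×21.5 cube at (-0.5, -3) contributes its full rectangle (perimeter 52.00 mm); Taking the union: the regions partially overlap (shared area 66.42 mm²), so the edge portions inside another operand are dropped and the merged outline is re-measured after clipping — boundary = 125.97 mm. Overall, the cross-section has 2 separate islands. Total boundary length (outer) = 125.97 mm.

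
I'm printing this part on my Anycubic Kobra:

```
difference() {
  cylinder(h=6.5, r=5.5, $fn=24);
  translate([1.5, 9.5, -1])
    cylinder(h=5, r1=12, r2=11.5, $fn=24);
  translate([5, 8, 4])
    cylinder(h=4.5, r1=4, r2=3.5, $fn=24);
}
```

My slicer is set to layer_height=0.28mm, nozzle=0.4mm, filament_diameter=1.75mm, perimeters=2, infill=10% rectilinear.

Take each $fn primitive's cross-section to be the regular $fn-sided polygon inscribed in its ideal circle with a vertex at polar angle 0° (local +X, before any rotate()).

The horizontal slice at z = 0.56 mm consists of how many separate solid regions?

At z = 0.56 mm: the cylinder: section is a regular 24-gon, circumradius r=5.5; the cone at (1.5, 9.5) contributes a regular 24-gon of circumradius 11.844 (interpolated between r1=12 and r2=11.5 at t=0.312); the cone at (5, 8) is not intersected at this z (z outside [4, 8.5]); After the difference (first − rest): starting from the r=5.5 cylinder, the cone at (1.5, 9.5) partially overlaps it — only the 65.79 mm² overlap (of its 435.69 mm²) is removed, clipping the outline — 1 connected region. The result has 1 disconnected region.

1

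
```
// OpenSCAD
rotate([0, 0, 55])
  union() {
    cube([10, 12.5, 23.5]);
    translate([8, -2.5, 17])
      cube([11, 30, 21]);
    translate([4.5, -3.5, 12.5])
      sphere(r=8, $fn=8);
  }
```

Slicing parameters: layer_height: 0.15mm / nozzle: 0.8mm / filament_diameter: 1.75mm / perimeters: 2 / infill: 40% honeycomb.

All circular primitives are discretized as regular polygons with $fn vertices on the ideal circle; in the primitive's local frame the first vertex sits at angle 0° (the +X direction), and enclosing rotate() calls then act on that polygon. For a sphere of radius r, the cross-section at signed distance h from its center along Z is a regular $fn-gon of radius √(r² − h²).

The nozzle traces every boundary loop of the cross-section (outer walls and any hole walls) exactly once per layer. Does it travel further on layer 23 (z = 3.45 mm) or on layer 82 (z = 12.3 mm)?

Layer 23 (z = 3.45): the cube (footprint 10×12.5) is included at this height (perimeter 45.00 mm); the cube at (8, -2.5) is not intersected at this z (z outside [17, 38]); the sphere at (4.5, -3.5) is not intersected at this z (|z−center|=9.050 > r=8); Taking the union: only the 10×12.5 cube is present, so the union is just that shape — boundary = 45.00 mm; (whole slice rotated 55° about Z — lengths, areas and connectivity unchanged). So its perimeter = 45.00 mm. Layer 82 (z = 12.3): the cube (footprint 10×12.5) is included at this height (perimeter 45.00 mm); the cube at (8, -2.5) does not reach this height (z outside [17, 38]); the sphere at (4.5, -3.5): section is a regular 8-gon, circumradius = √(r²−h²) = √(8²−0.2²) = 7.997 (perimeter = 2·8·7.997·sin(180°/8) = 48.97 mm); Merging all regions: the regions partially overlap (shared area 34.52 mm²), so the edge portions inside another operand are dropped and the merged outline is re-measured after clipping — boundary = 68.29 mm; (rotated 55° about Z; rotation is an isometry so areas/perimeters/island counts are preserved). So its perimeter = 68.29 mm. Layer 82 is larger (68.29 vs 45.00 mm).

layer 82 (z = 12.3 mm)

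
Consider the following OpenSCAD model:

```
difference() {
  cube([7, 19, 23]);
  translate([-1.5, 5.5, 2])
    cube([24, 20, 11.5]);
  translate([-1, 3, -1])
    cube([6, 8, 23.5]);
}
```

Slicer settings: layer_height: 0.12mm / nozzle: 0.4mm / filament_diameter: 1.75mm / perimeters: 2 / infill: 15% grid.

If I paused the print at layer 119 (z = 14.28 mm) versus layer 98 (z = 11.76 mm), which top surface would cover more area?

layer 119 (z = 14.28 mm)

Layer 119 (z = 14.28): the 7×19 cube contributes its full rectangle (area 133.00 mm²); the cube at (-1.5, 5.5) does not reach this height (z outside [2, 13.5]); the cube at (-1, 3) is present — its section is the full 6×8 rectangle (area 48.00 mm²); Subtracting the remaining from the first: starting from the 7×19 cube (133.00 mm²), the 6×8 cube at (-1, 3) partially overlaps it — only the 40.00 mm² overlap (of its 48.00 mm²) is removed, clipping the outline — area = 93.00 mm². So its area = 93.00 mm². Layer 98 (z = 11.76): the cube is present — its section is the full 7×19 rectangle (area 133.00 mm²); the 24×20 cube at (-1.5, 5.5) contributes its full rectangle (area 480.00 mm²); the cube at (-1, 3) (footprint 6×8) is included at this height (area 48.00 mm²); Subtracting the remaining from the first: starting from the 7×19 cube (133.00 mm²), the 24×20 cube at (-1.5, 5.5) partially overlaps it — only the 94.50 mm² overlap (of its 480.00 mm²) is removed, clipping the outline; the 6×8 cube at (-1, 3) partially overlaps it — only the 12.50 mm² overlap (of its 48.00 mm²) is removed, clipping the outline — area = 26.00 mm². So its area = 26.00 mm². Layer 119 is larger (93.00 vs 26.00 mm²).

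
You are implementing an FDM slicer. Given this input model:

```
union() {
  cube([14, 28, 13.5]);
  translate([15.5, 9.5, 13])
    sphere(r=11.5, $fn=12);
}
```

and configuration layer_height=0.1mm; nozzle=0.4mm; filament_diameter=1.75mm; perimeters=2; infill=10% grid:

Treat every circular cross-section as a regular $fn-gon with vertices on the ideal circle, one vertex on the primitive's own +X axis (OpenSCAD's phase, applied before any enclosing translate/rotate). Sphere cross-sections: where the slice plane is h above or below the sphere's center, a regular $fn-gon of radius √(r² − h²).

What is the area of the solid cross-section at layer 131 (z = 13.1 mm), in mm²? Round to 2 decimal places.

628.73 mm²

At z = 13.1 mm: the cube is present — its section is the full 14×28 rectangle (area 392.00 mm²); the r=11.5 sphere at (15.5, 9.5) slices to a regular 12-gon of circumradius 11.500 (√(r²−h²) with h=0.1 from center) (area = (12/2)·11.500²·sin(360°/12) = 396.72 mm²); Merging all regions: the regions partially overlap — summed areas 788.72 mm² minus the doubly-counted overlap 159.99 mm² gives 628.73 mm² — area = 628.73 mm². Overall, the cross-section is a single solid region. Net area = 628.73 mm².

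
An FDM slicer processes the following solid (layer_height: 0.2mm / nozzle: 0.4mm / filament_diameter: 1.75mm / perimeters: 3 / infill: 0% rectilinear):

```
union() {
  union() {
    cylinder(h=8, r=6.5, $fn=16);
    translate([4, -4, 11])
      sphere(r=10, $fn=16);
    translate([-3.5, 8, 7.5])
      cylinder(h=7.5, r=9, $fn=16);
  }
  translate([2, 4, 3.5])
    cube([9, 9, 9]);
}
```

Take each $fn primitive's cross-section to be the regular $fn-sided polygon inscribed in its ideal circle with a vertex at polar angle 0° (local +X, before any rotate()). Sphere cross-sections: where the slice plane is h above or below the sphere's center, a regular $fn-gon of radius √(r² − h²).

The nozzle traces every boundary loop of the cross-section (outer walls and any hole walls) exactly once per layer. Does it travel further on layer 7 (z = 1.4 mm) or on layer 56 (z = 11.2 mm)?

Layer 7 (z = 1.4): the r=6.5 cylinder contributes a regular 16-gon of circumradius 6.5 (perimeter = 2·16·6.500·sin(180°/16) = 40.58 mm); the r=10 sphere at (4, -4) slices to a regular 16-gon of circumradius 2.800 (√(r²−h²) with h=9.6 from center) (perimeter = 2·16·2.800·sin(180°/16) = 17.48 mm); the cylinder at (-3.5, 8) is absent (z outside [7.5, 15]); Taking the union: the regions partially overlap (shared area 15.11 mm²), so the edge portions inside another operand are dropped and the merged outline is re-measured after clipping — boundary = 43.24 mm; the cube at (2, 4) is absent (z outside [3.5, 12.5]); Merging all regions: only the result so far is present, so the union is just that shape — boundary = 43.24 mm. So its perimeter = 43.24 mm. Layer 56 (z = 11.2): the cylinder is absent (z outside [0, 8]); the sphere at (4, -4): section is a regular 16-gon, circumradius = √(r²−h²) = √(10²−0.2²) = 9.998 (perimeter = 2·16·9.998·sin(180°/16) = 62.42 mm); the cylinder at (-3.5, 8): section is a regular 16-gon, circumradius r=9 (perimeter = 2·16·9.000·sin(180°/16) = 56.19 mm); Combining (union): the regions partially overlap (shared area 38.84 mm²), so the edge portions inside another operand are dropped and the merged outline is re-measured after clipping — boundary = 91.69 mm; the 9×9 cube at (2, 4) contributes its full rectangle (perimeter 36.00 mm); Taking the union: the regions partially overlap (shared area 32.50 mm²), so the edge portions inside another operand are dropped and the merged outline is re-measured after clipping — boundary = 96.55 mm. So its perimeter = 96.55 mm. Layer 56 is larger (96.55 vs 43.24 mm).

layer 56 (z = 11.2 mm)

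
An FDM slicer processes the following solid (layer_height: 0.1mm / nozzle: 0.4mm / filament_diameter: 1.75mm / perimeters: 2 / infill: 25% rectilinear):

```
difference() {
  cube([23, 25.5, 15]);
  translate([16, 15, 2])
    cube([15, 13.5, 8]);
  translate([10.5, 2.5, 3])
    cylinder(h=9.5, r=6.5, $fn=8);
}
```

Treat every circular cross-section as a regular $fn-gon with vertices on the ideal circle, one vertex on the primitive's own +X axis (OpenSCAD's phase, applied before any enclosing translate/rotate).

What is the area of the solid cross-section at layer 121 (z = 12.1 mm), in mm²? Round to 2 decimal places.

496.84 mm²

At z = 12.1 mm: the cube is present — its section is the full 23×25.5 rectangle (area 586.50 mm²); the cube at (16, 15) is absent (z outside [2, 10]); the r=6.5 cylinder at (10.5, 2.5) contributes a regular 8-gon of circumradius 6.5 (area = (8/2)·6.500²·sin(360°/8) = 119.50 mm²); Subtracting the remaining from the first: starting from the 23×25.5 cube (586.50 mm²), the r=6.5 cylinder at (10.5, 2.5) partially overlaps it — only the 89.66 mm² overlap (of its 119.50 mm²) is removed, clipping the outline — area = 496.84 mm². Overall, the cross-section is a single solid region. Net area = 496.84 mm².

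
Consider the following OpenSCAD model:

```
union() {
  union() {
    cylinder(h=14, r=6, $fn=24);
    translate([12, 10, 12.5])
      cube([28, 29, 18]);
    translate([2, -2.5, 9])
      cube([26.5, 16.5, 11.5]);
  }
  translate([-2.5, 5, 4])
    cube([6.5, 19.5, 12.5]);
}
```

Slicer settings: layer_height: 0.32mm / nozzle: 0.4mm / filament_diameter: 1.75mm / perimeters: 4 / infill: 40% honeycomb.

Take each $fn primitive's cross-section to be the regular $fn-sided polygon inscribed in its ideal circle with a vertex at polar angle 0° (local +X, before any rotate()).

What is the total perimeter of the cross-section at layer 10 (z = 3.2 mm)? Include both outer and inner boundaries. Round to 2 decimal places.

37.59 mm

At z = 3.2 mm: the cylinder: section is a regular 24-gon, circumradius r=6 (perimeter = 2·24·6.000·sin(180°/24) = 37.59 mm); the cube at (12, 10) is absent (z outside [12.5, 30.5]); the cube at (2, -2.5) does not reach this height (z outside [9, 20.5]); Merging all regions: only the r=6 cylinder is present, so the union is just that shape — boundary = 37.59 mm; the cube at (-2.5, 5) is absent (z outside [4, 16.5]); Merging all regions: only that combined region is present, so the union is just that shape — boundary = 37.59 mm. Overall, the cross-section is a single solid region. Total boundary length (outer) = 37.59 mm.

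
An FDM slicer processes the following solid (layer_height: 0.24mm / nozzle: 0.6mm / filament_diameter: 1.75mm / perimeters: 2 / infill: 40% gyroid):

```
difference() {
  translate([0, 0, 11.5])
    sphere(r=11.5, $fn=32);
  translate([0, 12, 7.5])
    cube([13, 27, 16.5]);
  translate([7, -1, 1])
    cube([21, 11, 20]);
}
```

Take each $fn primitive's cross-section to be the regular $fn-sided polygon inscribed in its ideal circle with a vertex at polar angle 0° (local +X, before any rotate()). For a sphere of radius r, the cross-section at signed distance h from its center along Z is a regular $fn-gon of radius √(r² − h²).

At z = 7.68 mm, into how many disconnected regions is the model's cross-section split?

1

At z = 7.68 mm: the r=11.5 sphere contributes a regular 32-gon of circumradius √(11.5²−3.82²) = 10.847; the 13×27 cube at (0, 12) contributes its full rectangle; the cube at (7, -1) is present — its section is the full 21×11 rectangle; Subtracting the remaining from the first: starting from the r=11.5 sphere, the 13×27 cube at (0, 12) misses the remaining region (no effect); the 21×11 cube at (7, -1) partially overlaps it — only the 25.61 mm² overlap (of its 231.00 mm²) is removed, clipping the outline — 1 connected region. The result has 1 disconnected region.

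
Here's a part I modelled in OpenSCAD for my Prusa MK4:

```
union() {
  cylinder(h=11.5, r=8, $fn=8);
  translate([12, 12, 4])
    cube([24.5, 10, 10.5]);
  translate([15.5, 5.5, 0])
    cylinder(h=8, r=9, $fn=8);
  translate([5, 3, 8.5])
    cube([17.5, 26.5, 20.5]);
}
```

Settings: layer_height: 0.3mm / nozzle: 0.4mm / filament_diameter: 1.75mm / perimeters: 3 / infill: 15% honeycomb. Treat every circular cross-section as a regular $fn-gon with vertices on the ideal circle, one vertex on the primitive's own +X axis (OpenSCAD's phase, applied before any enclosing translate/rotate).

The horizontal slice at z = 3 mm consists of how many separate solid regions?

At z = 3 mm: the r=8 cylinder gives a regular 8-gon of circumradius 8 (constant along its height); the cube at (12, 12) is absent (z outside [4, 14.5]); the r=9 cylinder at (15.5, 5.5) contributes a regular 8-gon of circumradius 9; the cube at (5, 3) does not reach this height (z outside [8.5, 29]); Combining (union): the 2 present regions are separate (no shared area or edge), so areas and boundary lengths simply add and each stays a separate island — 2 connected regions. The result has 2 disconnected regions.

2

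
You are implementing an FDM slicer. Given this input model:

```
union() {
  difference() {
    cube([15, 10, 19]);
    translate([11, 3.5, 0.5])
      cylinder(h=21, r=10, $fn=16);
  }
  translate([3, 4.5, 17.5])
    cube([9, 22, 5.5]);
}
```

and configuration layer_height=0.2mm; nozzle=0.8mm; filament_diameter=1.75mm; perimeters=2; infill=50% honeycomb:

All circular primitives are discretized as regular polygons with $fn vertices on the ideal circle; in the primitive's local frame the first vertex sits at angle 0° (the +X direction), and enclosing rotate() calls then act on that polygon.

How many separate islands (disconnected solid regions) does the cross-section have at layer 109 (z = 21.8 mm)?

1

At z = 21.8 mm: the cube does not reach this height (z outside [0, 19]); the cylinder at (11, 3.5) is not intersected at this z (z outside [0.5, 21.5]); After the difference (first − rest): the first operand is absent here, so nothing remains; the cube at (3, 4.5) (footprint 9×22) is included at this height; Merging all regions: only the 9×22 cube at (3, 4.5) is present, so the union is just that shape — 1 connected region. Overall, the cross-section is a single solid region. Island count = 1.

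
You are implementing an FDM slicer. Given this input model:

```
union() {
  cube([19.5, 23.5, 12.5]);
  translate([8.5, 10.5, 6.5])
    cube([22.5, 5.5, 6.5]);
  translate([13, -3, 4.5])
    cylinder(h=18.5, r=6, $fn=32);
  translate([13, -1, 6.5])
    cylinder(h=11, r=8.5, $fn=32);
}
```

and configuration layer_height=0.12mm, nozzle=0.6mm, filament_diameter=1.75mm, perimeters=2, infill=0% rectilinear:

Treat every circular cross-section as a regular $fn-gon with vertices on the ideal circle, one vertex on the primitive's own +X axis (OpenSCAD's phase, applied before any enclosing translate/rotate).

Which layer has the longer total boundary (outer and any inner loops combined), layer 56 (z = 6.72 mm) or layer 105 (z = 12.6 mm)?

layer 56 (z = 6.72 mm)

Layer 56 (z = 6.72): the 19.5×23.5 cube contributes its full rectangle (perimeter 86.00 mm); the cube at (8.5, 10.5) is present — its section is the full 22.5×5.5 rectangle (perimeter 56.00 mm); the r=6 cylinder at (13, -3) gives a regular 32-gon of circumradius 6 (constant along its height) (perimeter = 2·32·6.000·sin(180°/32) = 37.64 mm); the r=8.5 cylinder at (13, -1) gives a regular 32-gon of circumradius 8.5 (constant along its height) (perimeter = 2·32·8.500·sin(180°/32) = 53.32 mm); Combining (union): the regions partially overlap (shared area 263.35 mm²), so the edge portions inside another operand are dropped and the merged outline is re-measured after clipping — boundary = 123.24 mm. So its perimeter = 123.24 mm. Layer 105 (z = 12.6): the cube is absent (z outside [0, 12.5]); the 22.5×5.5 cube at (8.5, 10.5) contributes its full rectangle (perimeter 56.00 mm); the r=6 cylinder at (13, -3) contributes a regular 32-gon of circumradius 6 (perimeter = 2·32·6.000·sin(180°/32) = 37.64 mm); the r=8.5 cylinder at (13, -1) contributes a regular 32-gon of circumradius 8.5 (perimeter = 2·32·8.500·sin(180°/32) = 53.32 mm); Combining (union): the regions partially overlap (shared area 112.37 mm²), so the edge portions inside another operand are dropped and the merged outline is re-measured after clipping — boundary = 109.32 mm. So its perimeter = 109.32 mm. Layer 56 is larger (123.24 vs 109.32 mm).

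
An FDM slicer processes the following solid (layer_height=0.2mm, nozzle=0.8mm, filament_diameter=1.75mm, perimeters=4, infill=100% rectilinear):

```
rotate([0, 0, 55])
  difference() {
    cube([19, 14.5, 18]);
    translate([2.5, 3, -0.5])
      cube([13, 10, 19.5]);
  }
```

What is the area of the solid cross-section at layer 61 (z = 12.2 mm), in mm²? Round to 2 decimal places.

At z = 12.2 mm: the cube (footprint 19×14.5) is included at this height (area 275.50 mm²); the cube at (2.5, 3) is present — its section is the full 13×10 rectangle (area 130.00 mm²); Subtracting the remaining from the first: starting from the 19×14.5 cube (275.50 mm²), the 13×10 cube at (2.5, 3) lies wholly inside it (removes its full 130.00 mm² and its 46.00 mm outline becomes a hole wall) — area = 145.50 mm²; (whole slice rotated 55° about Z — lengths, areas and connectivity unchanged). Overall, the cross-section is one region with 1 hole. Net area = 145.50 mm².

145.50 mm²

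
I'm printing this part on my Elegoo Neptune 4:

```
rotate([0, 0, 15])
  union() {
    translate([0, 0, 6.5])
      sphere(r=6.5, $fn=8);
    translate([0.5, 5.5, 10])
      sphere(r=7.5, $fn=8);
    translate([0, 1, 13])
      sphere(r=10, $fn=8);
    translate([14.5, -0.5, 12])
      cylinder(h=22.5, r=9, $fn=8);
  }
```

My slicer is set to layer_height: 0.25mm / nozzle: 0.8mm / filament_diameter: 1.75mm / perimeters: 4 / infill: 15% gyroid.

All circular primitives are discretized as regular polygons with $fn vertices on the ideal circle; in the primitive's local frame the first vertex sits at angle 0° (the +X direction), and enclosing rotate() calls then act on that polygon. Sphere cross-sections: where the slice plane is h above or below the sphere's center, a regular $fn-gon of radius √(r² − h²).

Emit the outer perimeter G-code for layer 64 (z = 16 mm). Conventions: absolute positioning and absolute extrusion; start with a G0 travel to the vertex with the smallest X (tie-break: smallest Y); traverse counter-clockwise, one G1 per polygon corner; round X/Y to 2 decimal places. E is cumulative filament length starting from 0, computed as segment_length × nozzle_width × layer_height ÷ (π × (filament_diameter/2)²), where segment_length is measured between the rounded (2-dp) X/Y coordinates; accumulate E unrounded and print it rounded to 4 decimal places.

G0 X-9.47 Y-1.50 Z16.00
G1 X-5.03 Y-7.30 E0.6074
G1 X2.21 Y-8.25 E1.2145
G1 X8.00 Y-3.80 E1.8217
G1 X8.16 Y-2.60 E1.9224
G1 X9.64 Y-4.52 E2.1240
G1 X16.46 Y-5.42 E2.6960
G1 X21.93 Y-1.23 E3.2689
G1 X22.83 Y5.60 E3.8417
G1 X18.64 Y11.06 E4.4140
G1 X11.81 Y11.96 E4.9868
G1 X6.34 Y7.77 E5.5598
G1 X6.24 Y6.98 E5.6260
G1 X4.51 Y9.23 E5.8620
G1 X-2.73 Y10.18 E6.4692
G1 X-8.52 Y5.74 E7.0759
G1 X-9.47 Y-1.50 E7.6830

At z = 16 mm: the sphere is not intersected at this z (|z−center|=9.500 > r=6.5); the r=7.5 sphere at (0.5, 5.5) slices to a regular 8-gon of circumradius 4.500 (√(r²−h²) with h=6 from center); the sphere at (0, 1): section is a regular 8-gon, circumradius = √(r²−h²) = √(10²−3²) = 9.539; the r=9 cylinder at (14.5, -0.5) gives a regular 8-gon of circumradius 9 (constant along its height); Merging all regions: the regions partially overlap (shared area 76.51 mm²), so overlapping operands fuse into one piece — 1 connected region; (whole slice rotated 15° about Z — lengths, areas and connectivity unchanged). The outline is a single polygon with 16 vertices. Extrusion per mm of travel: 0.8 × 0.25 / (π × 0.875²) = 0.083150. Accumulating E over each segment gives final E = 7.6830.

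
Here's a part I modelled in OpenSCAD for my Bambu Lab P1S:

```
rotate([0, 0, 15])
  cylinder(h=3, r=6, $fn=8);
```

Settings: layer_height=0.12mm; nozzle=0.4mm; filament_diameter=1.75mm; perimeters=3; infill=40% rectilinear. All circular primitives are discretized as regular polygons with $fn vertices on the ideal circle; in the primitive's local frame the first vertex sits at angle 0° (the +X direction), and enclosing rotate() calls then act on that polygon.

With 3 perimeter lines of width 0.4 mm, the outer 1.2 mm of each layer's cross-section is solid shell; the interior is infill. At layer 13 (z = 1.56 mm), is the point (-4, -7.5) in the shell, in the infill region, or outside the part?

outside

At z = 1.56 mm: the cylinder: section is a regular 8-gon, circumradius r=6; (rotated 15° about Z; rotation is an isometry so areas/perimeters/island counts are preserved). Overall, the cross-section is a single solid region. Undo the 15° rotation: the query point maps to (-5.805, -6.209) in the un-rotated model frame. The nearest boundary edge runs (-6.00, 0.00)→(-4.24, -4.24); distance from the point to it = 2.51 mm. The point is not inside any of the regions above, so it lies outside the cross-section (2.51 mm from the nearest boundary).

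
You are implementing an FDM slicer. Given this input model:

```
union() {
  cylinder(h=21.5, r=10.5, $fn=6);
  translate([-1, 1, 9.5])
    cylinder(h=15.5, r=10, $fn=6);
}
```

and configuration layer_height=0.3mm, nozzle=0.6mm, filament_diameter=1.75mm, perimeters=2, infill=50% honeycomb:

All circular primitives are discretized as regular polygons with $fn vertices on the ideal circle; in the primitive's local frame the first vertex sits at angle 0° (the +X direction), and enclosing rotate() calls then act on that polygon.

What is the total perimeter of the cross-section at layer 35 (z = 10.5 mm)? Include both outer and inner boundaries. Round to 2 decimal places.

64.73 mm

At z = 10.5 mm: the r=10.5 cylinder contributes a regular 6-gon of circumradius 10.5 (perimeter = 2·6·10.500·sin(180°/6) = 63.00 mm); the cylinder at (-1, 1): section is a regular 6-gon, circumradius r=10 (perimeter = 2·6·10.000·sin(180°/6) = 60.00 mm); Combining (union): the regions partially overlap (shared area 244.73 mm²), so the edge portions inside another operand are dropped and the merged outline is re-measured after clipping — boundary = 64.73 mm. Overall, the cross-section is a single solid region. Total boundary length (outer) = 64.73 mm.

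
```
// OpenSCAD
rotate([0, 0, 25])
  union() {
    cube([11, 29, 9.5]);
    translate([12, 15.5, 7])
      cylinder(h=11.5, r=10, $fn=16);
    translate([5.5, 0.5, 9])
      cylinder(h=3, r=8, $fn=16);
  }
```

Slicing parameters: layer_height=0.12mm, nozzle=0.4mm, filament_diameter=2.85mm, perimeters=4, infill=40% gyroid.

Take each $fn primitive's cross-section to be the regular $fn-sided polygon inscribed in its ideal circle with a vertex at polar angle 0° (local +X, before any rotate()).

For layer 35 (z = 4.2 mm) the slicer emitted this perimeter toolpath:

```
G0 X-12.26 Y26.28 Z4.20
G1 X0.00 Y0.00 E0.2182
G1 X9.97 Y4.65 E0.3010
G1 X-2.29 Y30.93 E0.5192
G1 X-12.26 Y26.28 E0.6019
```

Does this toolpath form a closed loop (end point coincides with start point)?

yes

Start point (G0): (-12.26, 26.28). End point (last G1): the path returns to the start — closed.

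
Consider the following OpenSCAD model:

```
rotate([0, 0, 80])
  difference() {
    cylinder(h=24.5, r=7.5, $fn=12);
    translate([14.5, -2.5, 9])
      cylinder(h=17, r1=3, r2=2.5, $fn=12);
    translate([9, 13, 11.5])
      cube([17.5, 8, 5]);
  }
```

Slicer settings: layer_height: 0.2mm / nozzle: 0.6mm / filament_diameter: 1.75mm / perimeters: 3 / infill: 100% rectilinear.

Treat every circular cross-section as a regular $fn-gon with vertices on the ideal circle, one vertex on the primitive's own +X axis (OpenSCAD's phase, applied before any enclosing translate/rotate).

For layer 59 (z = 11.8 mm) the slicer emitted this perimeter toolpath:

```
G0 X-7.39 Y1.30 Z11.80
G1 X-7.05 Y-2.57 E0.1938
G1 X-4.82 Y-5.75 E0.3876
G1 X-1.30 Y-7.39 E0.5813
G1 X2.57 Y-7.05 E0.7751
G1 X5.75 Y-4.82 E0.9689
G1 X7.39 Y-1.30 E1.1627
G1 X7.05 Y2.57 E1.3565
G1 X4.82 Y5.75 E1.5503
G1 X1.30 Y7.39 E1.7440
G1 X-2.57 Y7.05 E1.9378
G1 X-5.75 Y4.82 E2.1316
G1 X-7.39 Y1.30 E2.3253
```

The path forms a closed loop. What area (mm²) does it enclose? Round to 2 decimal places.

Apply the shoelace formula to the sequence of (X, Y) vertices; enclosed area = 168.90 mm².

168.90 mm²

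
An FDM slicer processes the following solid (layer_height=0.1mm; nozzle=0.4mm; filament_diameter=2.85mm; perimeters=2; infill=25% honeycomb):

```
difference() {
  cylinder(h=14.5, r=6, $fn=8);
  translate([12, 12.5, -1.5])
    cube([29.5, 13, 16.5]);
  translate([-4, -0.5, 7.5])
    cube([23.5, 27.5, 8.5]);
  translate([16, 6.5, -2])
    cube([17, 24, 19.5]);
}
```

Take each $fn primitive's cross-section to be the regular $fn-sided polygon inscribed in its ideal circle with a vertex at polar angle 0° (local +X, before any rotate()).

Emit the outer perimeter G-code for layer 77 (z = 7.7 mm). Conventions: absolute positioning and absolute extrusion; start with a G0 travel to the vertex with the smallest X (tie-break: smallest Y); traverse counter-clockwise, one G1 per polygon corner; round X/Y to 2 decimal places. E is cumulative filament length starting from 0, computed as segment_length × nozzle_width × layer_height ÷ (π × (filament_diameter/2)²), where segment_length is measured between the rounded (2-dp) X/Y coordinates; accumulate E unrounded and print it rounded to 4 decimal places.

G0 X-6.00 Y0.00 Z7.70
G1 X-4.24 Y-4.24 E0.0288
G1 X0.00 Y-6.00 E0.0576
G1 X4.24 Y-4.24 E0.0864
G1 X5.79 Y-0.50 E0.1117
G1 X-4.00 Y-0.50 E0.1731
G1 X-4.00 Y4.34 E0.2035
G1 X-4.24 Y4.24 E0.2051
G1 X-6.00 Y0.00 E0.2339

At z = 7.7 mm: the cylinder: section is a regular 8-gon, circumradius r=6; the 29.5×13 cube at (12, 12.5) contributes its full rectangle; the cube at (-4, -0.5) is present — its section is the full 23.5×27.5 rectangle; the cube at (16, 6.5) is present — its section is the full 17×24 rectangle; Subtracting the remaining from the first: starting from the r=6 cylinder, the 29.5×13 cube at (12, 12.5) misses the remaining region (no effect); the 23.5×27.5 cube at (-4, -0.5) partially overlaps it — only the 51.09 mm² overlap (of its 646.25 mm²) is removed, clipping the outline; the 17×24 cube at (16, 6.5) misses the remaining region (no effect) — 1 connected region. The outline is a single polygon with 8 vertices. Extrusion per mm of travel: 0.4 × 0.1 / (π × 1.425²) = 0.006270. Accumulating E over each segment gives final E = 0.2339.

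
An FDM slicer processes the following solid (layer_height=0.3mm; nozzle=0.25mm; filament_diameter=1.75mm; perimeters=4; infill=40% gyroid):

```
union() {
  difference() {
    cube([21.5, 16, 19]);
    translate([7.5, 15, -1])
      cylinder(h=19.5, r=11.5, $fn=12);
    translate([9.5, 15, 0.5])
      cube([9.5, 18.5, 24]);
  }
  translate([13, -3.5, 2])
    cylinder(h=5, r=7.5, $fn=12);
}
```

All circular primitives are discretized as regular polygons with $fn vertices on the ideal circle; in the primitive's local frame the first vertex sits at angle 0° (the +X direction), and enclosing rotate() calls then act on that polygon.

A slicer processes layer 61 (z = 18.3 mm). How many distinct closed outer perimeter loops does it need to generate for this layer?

1

At z = 18.3 mm: the cube (footprint 21.5×16) is included at this height; the cylinder at (7.5, 15): section is a regular 12-gon, circumradius r=11.5; the cube at (9.5, 15) (footprint 9.5×18.5) is included at this height; Subtracting the remaining from the first: starting from the 21.5×16 cube, the r=11.5 cylinder at (7.5, 15) partially overlaps it — only the 195.65 mm² overlap (of its 396.75 mm²) is removed, clipping the outline; the 9.5×18.5 cube at (9.5, 15) partially overlaps it — only the 0.13 mm² overlap (of its 175.75 mm²) is removed, clipping the outline — 1 connected region; the cylinder at (13, -3.5) is absent (z outside [2, 7]); Merging all regions: only that combined region is present, so the union is just that shape — 1 connected region. The result has 1 disconnected region.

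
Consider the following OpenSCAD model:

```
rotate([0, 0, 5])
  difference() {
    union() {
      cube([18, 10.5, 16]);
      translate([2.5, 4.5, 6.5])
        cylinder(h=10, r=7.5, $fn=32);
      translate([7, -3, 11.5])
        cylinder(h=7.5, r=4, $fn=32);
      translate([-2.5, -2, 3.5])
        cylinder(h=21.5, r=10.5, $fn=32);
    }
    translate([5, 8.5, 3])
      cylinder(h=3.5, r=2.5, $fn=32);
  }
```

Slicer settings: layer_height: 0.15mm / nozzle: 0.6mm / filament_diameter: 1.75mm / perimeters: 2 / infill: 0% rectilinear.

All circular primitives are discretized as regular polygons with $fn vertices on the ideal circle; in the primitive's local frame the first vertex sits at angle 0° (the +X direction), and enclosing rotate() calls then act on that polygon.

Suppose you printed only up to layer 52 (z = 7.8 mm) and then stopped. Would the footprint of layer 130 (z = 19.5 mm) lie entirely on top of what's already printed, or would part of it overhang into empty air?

Compare the two slices. At z = 7.8: the cube (footprint 18×10.5) is included at this height (area 189.00 mm²); the r=7.5 cylinder at (2.5, 4.5) gives a regular 32-gon of circumradius 7.5 (constant along its height) (area = (32/2)·7.500²·sin(360°/32) = 175.58 mm²); the cylinder at (7, -3) is absent (z outside [11.5, 19]); the r=10.5 cylinder at (-2.5, -2) contributes a regular 32-gon of circumradius 10.5 (area = (32/2)·10.500²·sin(360°/32) = 344.14 mm²); Taking the union: the regions partially overlap — summed areas 708.72 mm² minus the doubly-counted overlap 204.26 mm² gives 504.46 mm² — area = 504.46 mm²; the cylinder at (5, 8.5) does not reach this height (z outside [3, 6.5]); Subtracting the remaining from the first: none of the subtracted shapes is present at this height, so the result so far is unchanged — area = 504.46 mm²; (whole slice rotated 5° about Z — lengths, areas and connectivity unchanged). At z = 19.5: the cube is not intersected at this z (z outside [0, 16]); the cylinder at (2.5, 4.5) is not intersected at this z (z outside [6.5, 16.5]); the cylinder at (7, -3) is not intersected at this z (z outside [11.5, 19]); the cylinder at (-2.5, -2): section is a regular 32-gon, circumradius r=10.5 (area = (32/2)·10.500²·sin(360°/32) = 344.14 mm²); Taking the union: only the r=10.5 cylinder at (-2.5, -2) is present, so the union is just that shape — area = 344.14 mm²; the cylinder at (5, 8.5) is not intersected at this z (z outside [3, 6.5]); Taking the first minus the rest: none of the subtracted shapes is present at this height, so that combined region is unchanged — area = 344.14 mm²; (rotated 5° about Z; rotation is an isometry so areas/perimeters/island counts are preserved). Checking containment: the cross-section at z = 19.5 is a subset of the cross-section at z = 7.8.

entirely on top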